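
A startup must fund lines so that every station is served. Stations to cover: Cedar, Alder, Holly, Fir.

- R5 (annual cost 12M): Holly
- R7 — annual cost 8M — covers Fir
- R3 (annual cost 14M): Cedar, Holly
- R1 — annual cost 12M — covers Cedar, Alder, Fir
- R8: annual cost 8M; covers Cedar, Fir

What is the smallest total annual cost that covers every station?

24

Choose R5 and R1: together they cover Cedar, Alder, Holly, Fir — every station.
Total annual cost: 12 + 12 = 24.
No cover costs less than 24.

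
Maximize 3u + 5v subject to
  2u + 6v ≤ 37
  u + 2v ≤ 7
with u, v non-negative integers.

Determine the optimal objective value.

21

(u,v)=(7,0): 2·7+6·0=14≤37, 1·7+2·0=7≤7, objective 21.
(u,v)=(6,0): 2·6+6·0=12≤37, 1·6+2·0=6≤7, objective 18.
The best lattice point is (7,0), giving 21.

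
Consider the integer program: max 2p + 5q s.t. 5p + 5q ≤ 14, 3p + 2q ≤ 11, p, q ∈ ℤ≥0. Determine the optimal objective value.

The continuous relaxation peaks at (0, 2.8) with value 14.00; rounding to a feasible lattice point costs some objective.
(p,q)=(0,2): 5·0+5·2=10≤14, 3·0+2·2=4≤11, objective 10.
(p,q)=(1,1): 5·1+5·1=10≤14, 3·1+2·1=5≤11, objective 7.
No feasible integer point exceeds 10.

10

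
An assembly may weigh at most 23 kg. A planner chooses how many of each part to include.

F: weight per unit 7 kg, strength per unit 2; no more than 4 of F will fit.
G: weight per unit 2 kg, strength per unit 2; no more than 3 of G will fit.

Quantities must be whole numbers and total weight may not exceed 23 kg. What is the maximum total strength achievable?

10

G has the best ratio (2/2); taking only G gives at most 3×2 = 6 (stopped by the supply cap of 3).
Mixing does better — 2×F and 3×G: weight 20 ≤ 23, strength 2·2 + 3·2 = 10.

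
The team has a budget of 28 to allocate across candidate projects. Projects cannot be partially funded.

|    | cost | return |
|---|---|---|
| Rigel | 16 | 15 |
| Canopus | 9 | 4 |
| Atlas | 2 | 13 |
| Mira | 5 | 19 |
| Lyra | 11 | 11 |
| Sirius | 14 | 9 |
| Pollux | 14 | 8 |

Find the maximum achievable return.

47

Allowing fractional choices, the relaxed optimum would be about 52.4, but projects are indivisible.
Atlas + Mira + Lyra: cost 2 + 5 + 11 = 18 ≤ 28, return 13 + 19 + 11 = 43.
Rigel + Atlas + Mira: cost 16 + 2 + 5 = 23 ≤ 28, return 15 + 13 + 19 = 47.
Canopus + Atlas + Mira + Lyra: cost 9 + 2 + 5 + 11 = 27 ≤ 28, return 4 + 13 + 19 + 11 = 47.
The maximum return is 47; one optimal choice is Rigel, Atlas, and Mira.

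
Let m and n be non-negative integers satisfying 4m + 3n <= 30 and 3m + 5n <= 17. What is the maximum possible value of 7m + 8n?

(m,n)=(4,1) is feasible, giving 36.
(m,n)=(5,0) is feasible, giving 35.
(m,n)=(3,1) is feasible, giving 29.
Maximum is 36 at (m,n)=(4,1).

36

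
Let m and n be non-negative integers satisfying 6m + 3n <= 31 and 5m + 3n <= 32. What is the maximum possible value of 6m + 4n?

(m,n)=(0,10): 6·0+3·10=30≤31, 5·0+3·10=30≤32, objective 40.
(m,n)=(0,9): 6·0+3·9=27≤31, 5·0+3·9=27≤32, objective 36.
No feasible integer point exceeds 40.

40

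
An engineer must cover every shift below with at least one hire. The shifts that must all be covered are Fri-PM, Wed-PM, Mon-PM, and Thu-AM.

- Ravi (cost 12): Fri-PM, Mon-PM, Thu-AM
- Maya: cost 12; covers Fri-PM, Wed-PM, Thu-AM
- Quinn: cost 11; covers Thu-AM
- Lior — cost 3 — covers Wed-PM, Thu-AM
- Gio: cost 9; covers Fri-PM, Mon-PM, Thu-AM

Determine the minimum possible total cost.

12

This is a weighted set-cover instance.
Choose Lior and Gio: together they cover Fri-PM, Wed-PM, Mon-PM, Thu-AM — every shift.
Total cost: 3 + 9 = 12.
No cover costs less than 12.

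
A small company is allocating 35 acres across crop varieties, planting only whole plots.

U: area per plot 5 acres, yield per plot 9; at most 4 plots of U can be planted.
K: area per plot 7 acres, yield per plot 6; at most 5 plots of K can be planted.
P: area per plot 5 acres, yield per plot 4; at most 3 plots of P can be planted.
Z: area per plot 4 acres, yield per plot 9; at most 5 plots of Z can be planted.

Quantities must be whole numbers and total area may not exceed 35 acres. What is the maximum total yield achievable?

3×U and 5×Z: area 35 ≤ 35, yield 3·9 + 5·9 = 72.
2×U, 1×P, and 5×Z: area 35 ≤ 35, yield 2·9 + 1·4 + 5·9 = 67.
Best is 72.

72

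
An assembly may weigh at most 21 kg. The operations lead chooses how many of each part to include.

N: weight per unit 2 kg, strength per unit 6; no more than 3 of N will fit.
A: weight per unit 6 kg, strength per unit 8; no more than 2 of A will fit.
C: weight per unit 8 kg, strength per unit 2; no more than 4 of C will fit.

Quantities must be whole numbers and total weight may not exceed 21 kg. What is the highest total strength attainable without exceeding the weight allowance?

This is a bounded integer knapsack.
N has the best ratio (6/2); taking only N gives at most 3×6 = 18 (stopped by the supply cap of 3).
Mixing does better — 3×N and 2×A: weight 18 ≤ 21, strength 3·6 + 2·8 = 34.

34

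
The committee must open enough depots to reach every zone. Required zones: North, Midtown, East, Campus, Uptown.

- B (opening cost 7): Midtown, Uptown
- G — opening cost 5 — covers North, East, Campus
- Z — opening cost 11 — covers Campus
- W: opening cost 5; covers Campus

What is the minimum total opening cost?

Choose B and G: together they cover North, Midtown, East, Campus, Uptown — every zone.
Total opening cost: 7 + 5 = 12.
No cover costs less than 12.

12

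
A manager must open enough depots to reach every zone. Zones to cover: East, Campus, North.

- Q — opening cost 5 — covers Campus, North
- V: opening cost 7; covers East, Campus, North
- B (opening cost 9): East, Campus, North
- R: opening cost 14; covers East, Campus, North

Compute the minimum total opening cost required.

7

This is a weighted set-cover instance.
V alone covers East, Campus, North — every zone.
Total opening cost: 7.
No cover costs less than 7.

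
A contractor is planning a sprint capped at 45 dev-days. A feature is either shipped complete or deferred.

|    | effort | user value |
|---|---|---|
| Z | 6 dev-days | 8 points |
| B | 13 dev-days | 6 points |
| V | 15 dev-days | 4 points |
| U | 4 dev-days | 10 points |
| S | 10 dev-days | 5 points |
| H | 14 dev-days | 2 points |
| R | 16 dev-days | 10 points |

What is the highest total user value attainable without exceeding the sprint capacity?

34

Z + U + S + R: effort 6 + 4 + 10 + 16 = 36 ≤ 45, user value 8 + 10 + 5 + 10 = 33.
Z + B + U + R: effort 6 + 13 + 4 + 16 = 39 ≤ 45, user value 8 + 6 + 10 + 10 = 34.
Best is Z, B, U, and R with total user value 34.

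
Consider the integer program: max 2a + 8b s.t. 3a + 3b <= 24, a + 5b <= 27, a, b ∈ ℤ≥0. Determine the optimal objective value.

(a,b)=(2,5): 3·2+3·5=21≤24, 1·2+5·5=27≤27, objective 44.
(a,b)=(1,5): 3·1+3·5=18≤24, 1·1+5·5=26≤27, objective 42.
(a,b)=(4,4): 3·4+3·4=24≤24, 1·4+5·4=24≤27, objective 40.
The best lattice point is (2,5), giving 44.

44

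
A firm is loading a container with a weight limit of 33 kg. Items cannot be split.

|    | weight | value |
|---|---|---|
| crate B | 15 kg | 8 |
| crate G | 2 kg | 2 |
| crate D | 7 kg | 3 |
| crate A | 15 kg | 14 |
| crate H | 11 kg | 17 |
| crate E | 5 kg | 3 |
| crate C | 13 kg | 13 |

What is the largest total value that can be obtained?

Take crate G, crate A, crate H, and crate E: weight 2 + 15 + 11 + 5 = 33 ≤ 33, value 2 + 14 + 17 + 3 = 36.
No other feasible combination does better.

36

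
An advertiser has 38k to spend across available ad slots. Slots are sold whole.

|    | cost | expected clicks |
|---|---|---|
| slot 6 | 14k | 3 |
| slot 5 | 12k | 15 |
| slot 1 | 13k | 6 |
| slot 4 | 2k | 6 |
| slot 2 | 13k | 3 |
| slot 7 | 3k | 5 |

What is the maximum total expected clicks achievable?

32

This is a 0-1 knapsack instance.
Allowing fractional choices, the relaxed optimum would be about 33.8, but ad slots are indivisible.
slot 5 + slot 4 + slot 2 + slot 7: cost 12 + 2 + 13 + 3 = 30 ≤ 38, expected clicks 15 + 6 + 3 + 5 = 29.
slot 5 + slot 1 + slot 4 + slot 7: cost 12 + 13 + 2 + 3 = 30 ≤ 38, expected clicks 15 + 6 + 6 + 5 = 32.
slot 6 + slot 5 + slot 4 + slot 7: cost 14 + 12 + 2 + 3 = 31 ≤ 38, expected clicks 3 + 15 + 6 + 5 = 29.
Best is slot 5, slot 1, slot 4, and slot 7 with total expected clicks 32.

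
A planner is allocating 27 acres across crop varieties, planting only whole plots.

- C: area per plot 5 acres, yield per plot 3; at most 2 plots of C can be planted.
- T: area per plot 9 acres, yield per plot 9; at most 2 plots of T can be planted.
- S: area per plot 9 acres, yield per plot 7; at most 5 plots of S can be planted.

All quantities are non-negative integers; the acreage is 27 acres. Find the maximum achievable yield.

25

This is a bounded integer knapsack.
T has the best ratio (9/9); taking only T gives at most 2×9 = 18 (stopped by the supply cap of 2).
Mixing does better — 2×T and 1×S: area 27 ≤ 27, yield 2·9 + 1·7 = 25.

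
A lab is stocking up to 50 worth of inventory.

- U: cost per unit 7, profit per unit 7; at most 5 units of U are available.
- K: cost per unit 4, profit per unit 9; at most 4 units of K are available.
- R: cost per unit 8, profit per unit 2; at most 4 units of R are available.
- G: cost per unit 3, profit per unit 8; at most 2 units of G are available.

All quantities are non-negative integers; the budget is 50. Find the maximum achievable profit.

G has the best ratio (8/3); taking only G gives at most 2×8 = 16 (stopped by the supply cap of 2).
Mixing does better — 4×U, 4×K, and 2×G: cost 50 ≤ 50, profit 4·7 + 4·9 + 2·8 = 80.

80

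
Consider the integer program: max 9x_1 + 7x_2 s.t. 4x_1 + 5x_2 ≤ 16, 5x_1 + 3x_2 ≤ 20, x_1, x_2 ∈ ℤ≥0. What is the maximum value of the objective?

(x_1,x_2)=(4,0): 4·4+5·0=16≤16, 5·4+3·0=20≤20, objective 36.
(x_1,x_2)=(3,0): 4·3+5·0=12≤16, 5·3+3·0=15≤20, objective 27.
No feasible integer point exceeds 36.

36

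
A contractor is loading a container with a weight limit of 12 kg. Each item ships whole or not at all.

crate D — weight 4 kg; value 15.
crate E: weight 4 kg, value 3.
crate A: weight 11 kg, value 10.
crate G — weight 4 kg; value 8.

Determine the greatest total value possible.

Allowing fractional choices, the relaxed optimum would be about 26.6, but items are indivisible.
crate D + crate E + crate G: weight 4 + 4 + 4 = 12 ≤ 12, value 15 + 3 + 8 = 26.
crate D + crate G: weight 4 + 4 = 8 ≤ 12, value 15 + 8 = 23.
Best is crate D, crate E, and crate G with total value 26.

26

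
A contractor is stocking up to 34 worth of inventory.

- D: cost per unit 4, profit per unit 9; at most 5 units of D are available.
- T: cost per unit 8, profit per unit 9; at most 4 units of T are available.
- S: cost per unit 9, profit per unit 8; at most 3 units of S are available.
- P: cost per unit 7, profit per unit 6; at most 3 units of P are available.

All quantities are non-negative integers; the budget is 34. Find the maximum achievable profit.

57

5×D and 2×P: cost 34 ≤ 34, profit 5·9 + 2·6 = 57.
4×D and 2×T: cost 32 ≤ 34, profit 4·9 + 2·9 = 54.
Best is 57.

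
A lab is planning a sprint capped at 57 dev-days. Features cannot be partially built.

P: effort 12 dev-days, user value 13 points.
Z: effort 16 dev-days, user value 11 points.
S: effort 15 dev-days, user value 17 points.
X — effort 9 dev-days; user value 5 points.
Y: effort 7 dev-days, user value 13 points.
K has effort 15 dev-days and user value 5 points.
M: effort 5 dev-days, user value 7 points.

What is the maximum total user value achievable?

61

P + S + Y + K + M: effort 12 + 15 + 7 + 15 + 5 = 54 ≤ 57, user value 13 + 17 + 13 + 5 + 7 = 55.
P + S + X + Y + M: effort 12 + 15 + 9 + 7 + 5 = 48 ≤ 57, user value 13 + 17 + 5 + 13 + 7 = 55.
P + Z + S + Y + M: effort 12 + 16 + 15 + 7 + 5 = 55 ≤ 57, user value 13 + 11 + 17 + 13 + 7 = 61.
Best is P, Z, S, Y, and M with total user value 61.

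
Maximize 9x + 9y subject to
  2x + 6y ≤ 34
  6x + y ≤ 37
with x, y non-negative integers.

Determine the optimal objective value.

81

Relaxing integrality, the LP optimum is 84.18 at (x,y) = (5.53, 3.82), which is not an integer point.
(x,y)=(5,4): 2·5+6·4=34≤34, 6·5+1·4=34≤37, objective 81.
(x,y)=(4,4): 2·4+6·4=32≤34, 6·4+1·4=28≤37, objective 72.
No feasible integer point exceeds 81.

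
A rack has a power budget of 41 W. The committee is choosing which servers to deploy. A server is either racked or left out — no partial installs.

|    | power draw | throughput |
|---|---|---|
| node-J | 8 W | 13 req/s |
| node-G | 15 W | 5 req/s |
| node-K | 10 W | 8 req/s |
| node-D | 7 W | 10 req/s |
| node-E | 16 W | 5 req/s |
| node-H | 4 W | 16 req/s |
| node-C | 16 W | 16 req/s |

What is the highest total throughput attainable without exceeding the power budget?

55

node-K + node-D + node-H + node-C: power draw 10 + 7 + 4 + 16 = 37 ≤ 41, throughput 8 + 10 + 16 + 16 = 50.
node-J + node-D + node-H + node-C: power draw 8 + 7 + 4 + 16 = 35 ≤ 41, throughput 13 + 10 + 16 + 16 = 55.
node-J + node-K + node-H + node-C: power draw 8 + 10 + 4 + 16 = 38 ≤ 41, throughput 13 + 8 + 16 + 16 = 53.
Best is node-J, node-D, node-H, and node-C with total throughput 55.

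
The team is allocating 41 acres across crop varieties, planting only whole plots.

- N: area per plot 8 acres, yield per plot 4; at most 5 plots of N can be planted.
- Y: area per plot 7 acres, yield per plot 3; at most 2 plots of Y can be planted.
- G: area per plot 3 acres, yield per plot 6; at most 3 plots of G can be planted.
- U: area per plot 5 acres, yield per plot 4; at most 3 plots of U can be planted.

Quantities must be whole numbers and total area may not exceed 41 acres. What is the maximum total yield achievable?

G has the best ratio (6/3); taking only G gives at most 3×6 = 18 (stopped by the supply cap of 3).
Mixing does better — 2×N, 3×G, and 3×U: area 40 ≤ 41, yield 2·4 + 3·6 + 3·4 = 38.

38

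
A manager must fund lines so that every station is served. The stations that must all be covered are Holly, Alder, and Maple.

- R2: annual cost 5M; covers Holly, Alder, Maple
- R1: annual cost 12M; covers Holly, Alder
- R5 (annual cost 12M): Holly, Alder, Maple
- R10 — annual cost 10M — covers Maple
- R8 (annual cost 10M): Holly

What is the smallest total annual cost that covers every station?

5

R2 alone covers Holly, Alder, Maple — every station.
Total annual cost: 5.
No cover costs less than 5.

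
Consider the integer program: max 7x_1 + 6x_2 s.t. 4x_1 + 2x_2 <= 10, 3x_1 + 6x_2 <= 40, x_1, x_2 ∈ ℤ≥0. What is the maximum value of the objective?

(x_1,x_2)=(0,5): 4·0+2·5=10≤10, 3·0+6·5=30≤40, objective 30.
(x_1,x_2)=(0,4): 4·0+2·4=8≤10, 3·0+6·4=24≤40, objective 24.
Maximum is 30 at (x_1,x_2)=(0,5).

30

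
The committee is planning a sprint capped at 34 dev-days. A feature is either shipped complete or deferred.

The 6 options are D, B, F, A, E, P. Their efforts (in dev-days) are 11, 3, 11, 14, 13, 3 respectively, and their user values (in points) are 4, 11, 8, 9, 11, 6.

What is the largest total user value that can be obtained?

Treat it as a binary knapsack problem.
B + F + A + P: effort 3 + 11 + 14 + 3 = 31 ≤ 34, user value 11 + 8 + 9 + 6 = 34.
B + A + E + P: effort 3 + 14 + 13 + 3 = 33 ≤ 34, user value 11 + 9 + 11 + 6 = 37.
B + F + E + P: effort 3 + 11 + 13 + 3 = 30 ≤ 34, user value 11 + 8 + 11 + 6 = 36.
Best is B, A, E, and P with total user value 37.

37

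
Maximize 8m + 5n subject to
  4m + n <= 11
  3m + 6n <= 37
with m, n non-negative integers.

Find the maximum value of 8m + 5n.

33

(m,n)=(1,5) is feasible, giving 33.
(m,n)=(0,6) is feasible, giving 30.
(m,n)=(1,4) is feasible, giving 28.
(m,n)=(0,5) is feasible, giving 25.
Maximum is 33 at (m,n)=(1,5).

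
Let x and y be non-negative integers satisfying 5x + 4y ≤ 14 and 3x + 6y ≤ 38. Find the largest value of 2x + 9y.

27

The continuous relaxation peaks at (0, 3.5) with value 31.50; rounding to a feasible lattice point costs some objective.
(x,y)=(0,3): 5·0+4·3=12≤14, 3·0+6·3=18≤38, objective 27.
(x,y)=(1,2): 5·1+4·2=13≤14, 3·1+6·2=15≤38, objective 20.
(x,y)=(0,2): 5·0+4·2=8≤14, 3·0+6·2=12≤38, objective 18.
No feasible integer point exceeds 27.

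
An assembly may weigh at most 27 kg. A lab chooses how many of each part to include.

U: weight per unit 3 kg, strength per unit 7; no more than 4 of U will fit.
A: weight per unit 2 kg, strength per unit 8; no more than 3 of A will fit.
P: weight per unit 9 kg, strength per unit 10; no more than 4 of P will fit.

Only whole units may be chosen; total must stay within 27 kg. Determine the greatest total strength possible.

Take 4×U, 3×A, and 1×P: weight 27 ≤ 27, strength 4·7 + 3·8 + 1·10 = 62.
A has the best ratio (8/2) and is taken to its limit of 3; remaining capacity is filled optimally with the others.

62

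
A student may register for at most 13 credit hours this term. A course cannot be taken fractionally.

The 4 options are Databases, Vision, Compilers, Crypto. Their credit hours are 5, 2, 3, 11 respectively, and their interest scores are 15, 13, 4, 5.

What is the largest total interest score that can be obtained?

This is an integer program with binary decision variables.
Take Databases, Vision, and Compilers: credit hours 5 + 2 + 3 = 10 ≤ 13, interest score 15 + 13 + 4 = 32.
No other feasible combination does better.

32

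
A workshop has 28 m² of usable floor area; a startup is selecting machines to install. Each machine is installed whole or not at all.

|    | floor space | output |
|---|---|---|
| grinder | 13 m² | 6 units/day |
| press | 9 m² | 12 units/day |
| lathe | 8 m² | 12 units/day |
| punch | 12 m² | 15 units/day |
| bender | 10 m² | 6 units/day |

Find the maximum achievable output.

30

This is a 0-1 knapsack instance.
lathe + punch: floor space 8 + 12 = 20 ≤ 28, output 12 + 15 = 27.
press + lathe + bender: floor space 9 + 8 + 10 = 27 ≤ 28, output 12 + 12 + 6 = 30.
Best is press, lathe, and bender with total output 30.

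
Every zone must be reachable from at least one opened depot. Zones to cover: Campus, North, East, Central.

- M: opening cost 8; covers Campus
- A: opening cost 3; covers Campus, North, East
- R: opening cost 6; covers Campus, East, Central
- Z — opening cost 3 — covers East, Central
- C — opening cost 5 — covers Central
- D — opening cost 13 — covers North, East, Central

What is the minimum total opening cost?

6

This is an integer covering problem.
Choose A and Z: together they cover Campus, North, East, Central — every zone.
Total opening cost: 3 + 3 = 6.
No cover costs less than 6.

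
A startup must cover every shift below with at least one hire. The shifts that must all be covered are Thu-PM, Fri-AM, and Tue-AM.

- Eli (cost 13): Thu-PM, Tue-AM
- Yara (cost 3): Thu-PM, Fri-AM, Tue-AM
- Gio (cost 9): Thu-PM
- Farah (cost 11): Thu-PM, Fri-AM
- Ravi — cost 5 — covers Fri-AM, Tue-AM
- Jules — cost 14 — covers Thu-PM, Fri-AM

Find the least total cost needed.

3

This is an integer covering problem.
Yara alone covers Thu-PM, Fri-AM, Tue-AM — every shift.
Total cost: 3.
No cover costs less than 3.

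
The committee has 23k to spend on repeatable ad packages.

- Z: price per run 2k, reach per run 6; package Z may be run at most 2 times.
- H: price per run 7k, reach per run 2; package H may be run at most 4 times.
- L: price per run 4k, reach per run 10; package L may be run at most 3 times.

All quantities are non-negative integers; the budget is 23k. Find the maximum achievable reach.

This is a bounded integer knapsack.
Z has the best ratio (6/2); taking only Z gives at most 2×6 = 12 (stopped by the supply cap of 2).
Mixing does better — 2×Z, 1×H, and 3×L: price 23 ≤ 23, reach 2·6 + 1·2 + 3·10 = 44.

44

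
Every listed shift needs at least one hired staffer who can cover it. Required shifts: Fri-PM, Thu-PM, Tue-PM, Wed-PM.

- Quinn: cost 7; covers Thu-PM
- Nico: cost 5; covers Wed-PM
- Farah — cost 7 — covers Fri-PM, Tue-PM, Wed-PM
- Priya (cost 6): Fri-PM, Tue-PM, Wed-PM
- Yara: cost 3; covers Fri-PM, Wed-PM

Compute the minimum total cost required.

This is a weighted set-cover instance.
Choose Quinn and Priya: together they cover Fri-PM, Thu-PM, Tue-PM, Wed-PM — every shift.
Total cost: 7 + 6 = 13.

13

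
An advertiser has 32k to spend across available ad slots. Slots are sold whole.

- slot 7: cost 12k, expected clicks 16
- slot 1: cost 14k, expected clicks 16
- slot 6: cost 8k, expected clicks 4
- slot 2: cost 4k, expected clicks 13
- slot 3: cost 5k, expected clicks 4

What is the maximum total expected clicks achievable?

45

Allowing fractional choices, the relaxed optimum would be about 46.6, but ad slots are indivisible.
slot 7 + slot 6 + slot 2 + slot 3: cost 12 + 8 + 4 + 5 = 29 ≤ 32, expected clicks 16 + 4 + 13 + 4 = 37.
slot 7 + slot 1 + slot 2: cost 12 + 14 + 4 = 30 ≤ 32, expected clicks 16 + 16 + 13 = 45.
Best is slot 7, slot 1, and slot 2 with total expected clicks 45.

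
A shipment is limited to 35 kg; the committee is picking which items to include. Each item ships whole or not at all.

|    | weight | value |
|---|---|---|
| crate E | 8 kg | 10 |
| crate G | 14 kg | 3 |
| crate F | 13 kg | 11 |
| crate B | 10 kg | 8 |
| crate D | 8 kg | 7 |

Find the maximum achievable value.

Take crate E, crate F, and crate B: weight 8 + 13 + 10 = 31 ≤ 35, value 10 + 11 + 8 = 29.
No other feasible combination does better.

29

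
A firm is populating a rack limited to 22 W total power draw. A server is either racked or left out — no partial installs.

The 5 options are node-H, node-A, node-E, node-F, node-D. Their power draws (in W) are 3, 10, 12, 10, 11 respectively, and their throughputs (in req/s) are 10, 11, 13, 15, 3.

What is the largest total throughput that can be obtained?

This is a 0-1 knapsack instance.
Allowing fractional choices, the relaxed optimum would be about 34.9, but servers are indivisible.
node-H + node-F: power draw 3 + 10 = 13 ≤ 22, throughput 10 + 15 = 25.
node-E + node-F: power draw 12 + 10 = 22 ≤ 22, throughput 13 + 15 = 28.
node-A + node-F: power draw 10 + 10 = 20 ≤ 22, throughput 11 + 15 = 26.
Best is node-E and node-F with total throughput 28.

28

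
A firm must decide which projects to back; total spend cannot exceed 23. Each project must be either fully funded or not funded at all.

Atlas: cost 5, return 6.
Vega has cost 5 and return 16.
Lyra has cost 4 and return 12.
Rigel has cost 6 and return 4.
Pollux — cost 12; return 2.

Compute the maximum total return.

38

Allowing fractional choices, the relaxed optimum would be about 38.5, but projects are indivisible.
Atlas + Vega + Lyra: cost 5 + 5 + 4 = 14 ≤ 23, return 6 + 16 + 12 = 34.
Atlas + Vega + Lyra + Rigel: cost 5 + 5 + 4 + 6 = 20 ≤ 23, return 6 + 16 + 12 + 4 = 38.
Vega + Lyra + Rigel: cost 5 + 4 + 6 = 15 ≤ 23, return 16 + 12 + 4 = 32.
Best is Atlas, Vega, Lyra, and Rigel with total return 38.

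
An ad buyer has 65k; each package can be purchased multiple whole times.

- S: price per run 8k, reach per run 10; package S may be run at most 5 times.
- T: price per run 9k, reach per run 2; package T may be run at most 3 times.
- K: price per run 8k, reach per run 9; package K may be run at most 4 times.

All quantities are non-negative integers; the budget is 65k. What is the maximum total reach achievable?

77

5×S and 3×K: price 64 ≤ 65, reach 5·10 + 3·9 = 77.
4×S and 4×K: price 64 ≤ 65, reach 4·10 + 4·9 = 76.
Best is 77.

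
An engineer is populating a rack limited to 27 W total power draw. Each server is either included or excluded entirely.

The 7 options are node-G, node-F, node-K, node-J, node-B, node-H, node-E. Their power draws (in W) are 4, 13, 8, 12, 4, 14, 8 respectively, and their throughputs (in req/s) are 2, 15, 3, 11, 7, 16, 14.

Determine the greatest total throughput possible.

Take node-B, node-H, and node-E: power draw 4 + 14 + 8 = 26 ≤ 27, throughput 7 + 16 + 14 = 37.
No other feasible combination does better.

37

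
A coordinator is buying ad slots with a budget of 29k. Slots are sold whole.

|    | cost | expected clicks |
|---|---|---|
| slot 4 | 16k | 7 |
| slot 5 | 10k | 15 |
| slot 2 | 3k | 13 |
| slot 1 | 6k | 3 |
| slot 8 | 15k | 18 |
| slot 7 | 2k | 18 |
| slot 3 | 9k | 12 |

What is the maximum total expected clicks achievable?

61

This is a 0-1 knapsack instance.
Take slot 2, slot 8, slot 7, and slot 3: cost 3 + 15 + 2 + 9 = 29 ≤ 29, expected clicks 13 + 18 + 18 + 12 = 61.
No other feasible combination does better.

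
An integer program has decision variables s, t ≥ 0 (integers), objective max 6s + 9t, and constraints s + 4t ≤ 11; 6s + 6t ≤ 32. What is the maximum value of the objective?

(s,t)=(3,2): 1·3+4·2=11≤11, 6·3+6·2=30≤32, objective 36.
(s,t)=(4,1): 1·4+4·1=8≤11, 6·4+6·1=30≤32, objective 33.
No feasible integer point exceeds 36.

36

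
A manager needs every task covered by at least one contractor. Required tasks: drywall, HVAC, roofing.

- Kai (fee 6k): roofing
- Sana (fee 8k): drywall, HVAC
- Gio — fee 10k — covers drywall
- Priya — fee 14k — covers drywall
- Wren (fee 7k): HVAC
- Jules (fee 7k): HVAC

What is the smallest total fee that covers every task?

14

This is an integer covering problem.
Choose Kai and Sana: together they cover drywall, HVAC, roofing — every task.
Total fee: 6 + 8 = 14.
No cover costs less than 14.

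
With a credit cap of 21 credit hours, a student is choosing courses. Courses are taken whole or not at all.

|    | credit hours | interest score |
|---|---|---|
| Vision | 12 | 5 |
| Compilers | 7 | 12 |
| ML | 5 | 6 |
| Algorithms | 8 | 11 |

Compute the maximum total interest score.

29

Allowing fractional choices, the relaxed optimum would be about 29.4, but courses are indivisible.
Compilers + Algorithms: credit hours 7 + 8 = 15 ≤ 21, interest score 12 + 11 = 23.
Compilers + ML + Algorithms: credit hours 7 + 5 + 8 = 20 ≤ 21, interest score 12 + 6 + 11 = 29.
Compilers + ML: credit hours 7 + 5 = 12 ≤ 21, interest score 12 + 6 = 18.
Best is Compilers, ML, and Algorithms with total interest score 29.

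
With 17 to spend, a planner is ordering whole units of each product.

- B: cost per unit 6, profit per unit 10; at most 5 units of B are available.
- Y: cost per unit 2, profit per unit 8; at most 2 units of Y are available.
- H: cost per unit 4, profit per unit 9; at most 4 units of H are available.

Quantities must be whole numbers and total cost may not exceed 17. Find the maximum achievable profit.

Y has the best ratio (8/2); taking only Y gives at most 2×8 = 16 (stopped by the supply cap of 2).
Mixing does better — 2×Y and 3×H: cost 16 ≤ 17, profit 2·8 + 3·9 = 43.

43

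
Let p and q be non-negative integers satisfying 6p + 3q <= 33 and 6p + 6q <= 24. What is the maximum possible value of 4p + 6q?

(p,q)=(0,4): 6·0+3·4=12≤33, 6·0+6·4=24≤24, objective 24.
(p,q)=(1,3): 6·1+3·3=15≤33, 6·1+6·3=24≤24, objective 22.
(p,q)=(0,3): 6·0+3·3=9≤33, 6·0+6·3=18≤24, objective 18.
No feasible integer point exceeds 24.

24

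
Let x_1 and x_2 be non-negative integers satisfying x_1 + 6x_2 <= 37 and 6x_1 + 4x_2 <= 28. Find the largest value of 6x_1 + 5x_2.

(x_1,x_2)=(2,4): 1·2+6·4=26≤37, 6·2+4·4=28≤28, objective 32.
(x_1,x_2)=(1,5): 1·1+6·5=31≤37, 6·1+4·5=26≤28, objective 31.
(x_1,x_2)=(0,6): 1·0+6·6=36≤37, 6·0+4·6=24≤28, objective 30.
(x_1,x_2)=(2,3): 1·2+6·3=20≤37, 6·2+4·3=24≤28, objective 27.
The best lattice point is (2,4), giving 32.

32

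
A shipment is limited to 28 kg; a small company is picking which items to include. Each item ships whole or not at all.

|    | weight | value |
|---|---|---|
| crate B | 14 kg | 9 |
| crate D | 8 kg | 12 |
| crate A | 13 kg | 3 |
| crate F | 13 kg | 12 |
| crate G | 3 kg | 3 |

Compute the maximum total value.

Allowing fractional choices, the relaxed optimum would be about 29.6, but items are indivisible.
crate D + crate F: weight 8 + 13 = 21 ≤ 28, value 12 + 12 = 24.
crate D + crate F + crate G: weight 8 + 13 + 3 = 24 ≤ 28, value 12 + 12 + 3 = 27.
crate B + crate D + crate G: weight 14 + 8 + 3 = 25 ≤ 28, value 9 + 12 + 3 = 24.
Best is crate D, crate F, and crate G with total value 27.

27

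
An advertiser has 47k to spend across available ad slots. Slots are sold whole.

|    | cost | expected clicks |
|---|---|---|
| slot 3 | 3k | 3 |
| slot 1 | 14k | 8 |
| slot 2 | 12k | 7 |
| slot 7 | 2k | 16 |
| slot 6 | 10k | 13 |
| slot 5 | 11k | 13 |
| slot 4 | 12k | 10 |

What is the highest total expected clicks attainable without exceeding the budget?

This is an integer program with binary decision variables.
slot 3 + slot 7 + slot 6 + slot 5 + slot 4: cost 3 + 2 + 10 + 11 + 12 = 38 ≤ 47, expected clicks 3 + 16 + 13 + 13 + 10 = 55.
slot 2 + slot 7 + slot 6 + slot 5 + slot 4: cost 12 + 2 + 10 + 11 + 12 = 47 ≤ 47, expected clicks 7 + 16 + 13 + 13 + 10 = 59.
slot 3 + slot 1 + slot 7 + slot 6 + slot 5: cost 3 + 14 + 2 + 10 + 11 = 40 ≤ 47, expected clicks 3 + 8 + 16 + 13 + 13 = 53.
Best is slot 2, slot 7, slot 6, slot 5, and slot 4 with total expected clicks 59.

59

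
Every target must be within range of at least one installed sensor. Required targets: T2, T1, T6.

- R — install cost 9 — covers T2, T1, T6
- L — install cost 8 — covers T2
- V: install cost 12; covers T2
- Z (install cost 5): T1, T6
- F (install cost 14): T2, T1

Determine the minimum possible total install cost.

9

R alone covers T2, T1, T6 — every target.
Total install cost: 9.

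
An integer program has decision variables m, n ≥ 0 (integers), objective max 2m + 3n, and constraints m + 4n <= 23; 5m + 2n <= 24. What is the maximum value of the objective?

The continuous relaxation peaks at (2.78, 5.06) with value 20.72; rounding to a feasible lattice point costs some objective.
(m,n)=(2,5): 1·2+4·5=22≤23, 5·2+2·5=20≤24, objective 19.
(m,n)=(3,4): 1·3+4·4=19≤23, 5·3+2·4=23≤24, objective 18.
The best lattice point is (2,5), giving 19.

19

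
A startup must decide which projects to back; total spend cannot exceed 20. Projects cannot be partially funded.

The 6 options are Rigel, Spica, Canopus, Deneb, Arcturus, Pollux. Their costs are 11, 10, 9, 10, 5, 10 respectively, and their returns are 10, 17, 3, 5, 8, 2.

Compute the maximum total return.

Take Spica and Arcturus: cost 10 + 5 = 15 ≤ 20, return 17 + 8 = 25.
No other feasible combination does better.

25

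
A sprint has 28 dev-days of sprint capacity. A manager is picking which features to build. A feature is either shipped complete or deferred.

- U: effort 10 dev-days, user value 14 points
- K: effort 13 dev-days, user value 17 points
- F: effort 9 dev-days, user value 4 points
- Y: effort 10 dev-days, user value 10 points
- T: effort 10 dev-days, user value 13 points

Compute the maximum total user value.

Treat it as a binary knapsack problem.
Allowing fractional choices, the relaxed optimum would be about 37.5, but features are indivisible.
U + K: effort 10 + 13 = 23 ≤ 28, user value 14 + 17 = 31.
K + T: effort 13 + 10 = 23 ≤ 28, user value 17 + 13 = 30.
Best is U and K with total user value 31.

31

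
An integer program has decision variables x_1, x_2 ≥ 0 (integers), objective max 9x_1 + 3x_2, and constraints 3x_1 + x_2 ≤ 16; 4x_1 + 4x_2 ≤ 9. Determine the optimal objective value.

18

Relaxing integrality, the LP optimum is 20.25 at (x_1,x_2) = (2.25, 0), which is not an integer point.
(x_1,x_2)=(2,0): 3·2+1·0=6≤16, 4·2+4·0=8≤9, objective 18.
(x_1,x_2)=(1,1): 3·1+1·1=4≤16, 4·1+4·1=8≤9, objective 12.
(x_1,x_2)=(1,0): 3·1+1·0=3≤16, 4·1+4·0=4≤9, objective 9.
No feasible integer point exceeds 18.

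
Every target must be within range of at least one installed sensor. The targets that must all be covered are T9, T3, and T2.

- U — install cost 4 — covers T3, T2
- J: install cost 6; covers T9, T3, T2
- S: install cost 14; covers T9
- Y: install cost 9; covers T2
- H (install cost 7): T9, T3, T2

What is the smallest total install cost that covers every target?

J alone covers T9, T3, T2 — every target.
Total install cost: 6.

6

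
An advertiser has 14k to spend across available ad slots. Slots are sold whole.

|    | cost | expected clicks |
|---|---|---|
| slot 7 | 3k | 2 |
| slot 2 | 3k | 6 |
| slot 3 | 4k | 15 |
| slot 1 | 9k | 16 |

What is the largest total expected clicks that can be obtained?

31

slot 2 + slot 1: cost 3 + 9 = 12 ≤ 14, expected clicks 6 + 16 = 22.
slot 7 + slot 2 + slot 3: cost 3 + 3 + 4 = 10 ≤ 14, expected clicks 2 + 6 + 15 = 23.
slot 3 + slot 1: cost 4 + 9 = 13 ≤ 14, expected clicks 15 + 16 = 31.
Best is slot 3 and slot 1 with total expected clicks 31.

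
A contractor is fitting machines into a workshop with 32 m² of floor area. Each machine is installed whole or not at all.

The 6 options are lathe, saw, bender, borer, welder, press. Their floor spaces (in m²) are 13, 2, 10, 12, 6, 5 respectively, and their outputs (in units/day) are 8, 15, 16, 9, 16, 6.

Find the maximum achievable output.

56

Allowing fractional choices, the relaxed optimum would be about 59.8, but machines are indivisible.
saw + bender + welder + press: floor space 2 + 10 + 6 + 5 = 23 ≤ 32, output 15 + 16 + 16 + 6 = 53.
lathe + saw + bender + welder: floor space 13 + 2 + 10 + 6 = 31 ≤ 32, output 8 + 15 + 16 + 16 = 55.
saw + bender + borer + welder: floor space 2 + 10 + 12 + 6 = 30 ≤ 32, output 15 + 16 + 9 + 16 = 56.
Best is saw, bender, borer, and welder with total output 56.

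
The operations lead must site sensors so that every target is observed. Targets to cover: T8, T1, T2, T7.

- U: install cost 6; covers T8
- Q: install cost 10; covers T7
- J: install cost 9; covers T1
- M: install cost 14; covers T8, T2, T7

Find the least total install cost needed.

23

Choose J and M: together they cover T8, T1, T2, T7 — every target.
Total install cost: 9 + 14 = 23.
No cover costs less than 23.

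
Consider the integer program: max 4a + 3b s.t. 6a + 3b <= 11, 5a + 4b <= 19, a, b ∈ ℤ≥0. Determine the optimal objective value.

9

Relaxing integrality, the LP optimum is 11.00 at (a,b) = (0, 3.67), which is not an integer point.
(a,b)=(0,3): 6·0+3·3=9≤11, 5·0+4·3=12≤19, objective 9.
(a,b)=(0,2): 6·0+3·2=6≤11, 5·0+4·2=8≤19, objective 6.
Maximum is 9 at (a,b)=(0,3).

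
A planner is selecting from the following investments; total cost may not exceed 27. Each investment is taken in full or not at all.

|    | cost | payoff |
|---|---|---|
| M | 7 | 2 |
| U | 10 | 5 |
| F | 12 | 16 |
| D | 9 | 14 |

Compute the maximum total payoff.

Allowing fractional choices, the relaxed optimum would be about 33.0, but investments are indivisible.
F + D: cost 12 + 9 = 21 ≤ 27, payoff 16 + 14 = 30.
U + F: cost 10 + 12 = 22 ≤ 27, payoff 5 + 16 = 21.
Best is F and D with total payoff 30.

30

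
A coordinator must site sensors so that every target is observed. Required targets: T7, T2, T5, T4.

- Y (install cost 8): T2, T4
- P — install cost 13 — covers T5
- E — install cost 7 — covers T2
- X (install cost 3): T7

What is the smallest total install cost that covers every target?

This is an integer covering problem.
Choose Y, P, and X: together they cover T7, T2, T5, T4 — every target.
Total install cost: 8 + 13 + 3 = 24.
No cover costs less than 24.

24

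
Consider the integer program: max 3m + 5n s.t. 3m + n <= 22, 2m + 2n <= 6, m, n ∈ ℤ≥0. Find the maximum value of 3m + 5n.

(m,n)=(0,3) is feasible, giving 15.
(m,n)=(1,2) is feasible, giving 13.
Maximum is 15 at (m,n)=(0,3).

15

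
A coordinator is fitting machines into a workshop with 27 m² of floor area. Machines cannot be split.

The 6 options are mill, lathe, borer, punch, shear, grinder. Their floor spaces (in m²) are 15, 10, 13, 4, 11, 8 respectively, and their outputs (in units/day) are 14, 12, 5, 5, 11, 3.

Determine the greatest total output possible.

28

lathe + punch + shear: floor space 10 + 4 + 11 = 25 ≤ 27, output 12 + 5 + 11 = 28.
mill + lathe: floor space 15 + 10 = 25 ≤ 27, output 14 + 12 = 26.
Best is lathe, punch, and shear with total output 28.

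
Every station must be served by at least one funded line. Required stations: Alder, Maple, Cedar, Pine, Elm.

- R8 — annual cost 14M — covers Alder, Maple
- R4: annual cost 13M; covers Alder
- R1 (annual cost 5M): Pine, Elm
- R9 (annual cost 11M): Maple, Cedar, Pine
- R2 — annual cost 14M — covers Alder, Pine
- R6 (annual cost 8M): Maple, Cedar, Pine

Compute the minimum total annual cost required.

26

This is a weighted set-cover instance.
Choose R4, R1, and R6: together they cover Alder, Maple, Cedar, Pine, Elm — every station.
Total annual cost: 13 + 5 + 8 = 26.
No cover costs less than 26.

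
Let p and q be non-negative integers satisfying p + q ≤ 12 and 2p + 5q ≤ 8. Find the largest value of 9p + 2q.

(p,q)=(4,0): 1·4+1·0=4≤12, 2·4+5·0=8≤8, objective 36.
(p,q)=(3,0): 1·3+1·0=3≤12, 2·3+5·0=6≤8, objective 27.
No feasible integer point exceeds 36.

36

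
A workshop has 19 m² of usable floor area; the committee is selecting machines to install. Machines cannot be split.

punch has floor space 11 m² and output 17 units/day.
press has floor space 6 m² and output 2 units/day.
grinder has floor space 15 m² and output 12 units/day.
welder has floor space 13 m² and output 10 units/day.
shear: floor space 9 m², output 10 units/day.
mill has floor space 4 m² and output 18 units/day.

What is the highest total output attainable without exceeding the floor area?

This is an integer program with binary decision variables.
punch + mill: floor space 11 + 4 = 15 ≤ 19, output 17 + 18 = 35.
grinder + mill: floor space 15 + 4 = 19 ≤ 19, output 12 + 18 = 30.
Best is punch and mill with total output 35.

35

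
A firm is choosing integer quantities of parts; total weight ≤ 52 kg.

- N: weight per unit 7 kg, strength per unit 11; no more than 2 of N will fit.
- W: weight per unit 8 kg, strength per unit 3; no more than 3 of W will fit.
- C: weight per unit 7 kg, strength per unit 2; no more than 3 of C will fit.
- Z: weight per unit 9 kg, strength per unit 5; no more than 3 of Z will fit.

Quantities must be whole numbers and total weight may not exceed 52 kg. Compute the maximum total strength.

2×N, 1×W, and 3×Z: weight 49 ≤ 52, strength 2·11 + 1·3 + 3·5 = 40.
2×N, 1×C, and 3×Z: weight 48 ≤ 52, strength 2·11 + 1·2 + 3·5 = 39.
Best is 40.

40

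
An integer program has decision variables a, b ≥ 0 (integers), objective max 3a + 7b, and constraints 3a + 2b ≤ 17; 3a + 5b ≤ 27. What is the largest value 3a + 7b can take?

(a,b)=(0,5) is feasible, giving 35.
(a,b)=(1,4) is feasible, giving 31.
(a,b)=(0,4) is feasible, giving 28.
No feasible integer point exceeds 35.

35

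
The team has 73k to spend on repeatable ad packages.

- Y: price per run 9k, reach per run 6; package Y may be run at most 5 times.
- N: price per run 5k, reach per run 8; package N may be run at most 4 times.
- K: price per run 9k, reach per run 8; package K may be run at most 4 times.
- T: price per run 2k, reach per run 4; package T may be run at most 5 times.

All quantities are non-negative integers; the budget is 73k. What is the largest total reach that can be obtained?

T has the best ratio (4/2); taking only T gives at most 5×4 = 20 (stopped by the supply cap of 5).
Mixing does better — 1×Y, 4×N, 4×K, and 4×T: price 73 ≤ 73, reach 1·6 + 4·8 + 4·8 + 4·4 = 86.

86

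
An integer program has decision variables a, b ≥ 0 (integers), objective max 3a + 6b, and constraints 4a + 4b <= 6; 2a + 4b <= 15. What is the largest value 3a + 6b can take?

6

(a,b)=(0,1): 4·0+4·1=4≤6, 2·0+4·1=4≤15, objective 6.
(a,b)=(1,0): 4·1+4·0=4≤6, 2·1+4·0=2≤15, objective 3.
No feasible integer point exceeds 6.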